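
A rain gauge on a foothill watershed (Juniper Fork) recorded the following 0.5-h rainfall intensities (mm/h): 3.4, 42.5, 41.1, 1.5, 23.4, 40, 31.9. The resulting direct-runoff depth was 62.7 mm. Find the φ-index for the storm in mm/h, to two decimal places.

φ ≈ 10.70 mm/h

Only the 5 blocks with intensity above φ contribute runoff: 42.5, 41.1, 23.4, 40, 31.9 mm/h.
Σ(I−φ)·Δt = d  ⇒  (42.5+41.1+23.4+40+31.9 − 5φ)·0.5 = 62.7
φ = (178.9 − 62.7/0.5) / 5 = 10.70 mm/h.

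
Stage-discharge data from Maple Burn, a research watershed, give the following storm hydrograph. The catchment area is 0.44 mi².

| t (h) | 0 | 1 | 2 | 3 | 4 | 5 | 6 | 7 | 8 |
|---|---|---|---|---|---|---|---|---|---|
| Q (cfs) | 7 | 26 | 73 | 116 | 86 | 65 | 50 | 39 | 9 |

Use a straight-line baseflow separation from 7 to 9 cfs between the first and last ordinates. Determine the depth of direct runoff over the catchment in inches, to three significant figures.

d ≈ 1.41 in

Direct runoff: 0.00, 18.75, 65.50, 108.25, 78.00, 56.75, 41.50, 30.25, 0.00 cfs; ΣQ_DR = 399.0 cfs.
V = ΣQ_DR · Δt = 399.0 × 3600 s = 1.436 × 10^6 ft³.
Over A = 0.44 mi², depth = V / A = 1.41 in.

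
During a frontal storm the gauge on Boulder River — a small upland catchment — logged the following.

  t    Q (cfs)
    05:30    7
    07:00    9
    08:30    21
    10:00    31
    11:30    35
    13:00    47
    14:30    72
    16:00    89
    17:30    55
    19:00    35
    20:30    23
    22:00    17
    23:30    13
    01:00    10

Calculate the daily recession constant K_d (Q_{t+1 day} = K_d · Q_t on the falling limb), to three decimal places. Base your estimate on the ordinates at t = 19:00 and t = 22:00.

K_d ≈ 0.003

Between t = 19:00 and t = 22:00 the flow falls from 35 to 17 cfs over 2×1.5 h = 3 h.
Per-interval ratio K = (17/35)^(1/2) = 0.6969; K_d = K^(24/1.5) = 0.003.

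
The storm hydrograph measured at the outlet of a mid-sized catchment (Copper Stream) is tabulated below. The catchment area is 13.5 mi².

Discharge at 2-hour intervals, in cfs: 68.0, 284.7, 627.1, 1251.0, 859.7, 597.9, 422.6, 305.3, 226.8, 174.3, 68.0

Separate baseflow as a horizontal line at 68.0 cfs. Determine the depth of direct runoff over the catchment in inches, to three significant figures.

Direct runoff: 0.0, 216.7, 559.1, 1183.0, 791.7, 529.9, 354.6, 237.3, 158.8, 106.3, 0.0 cfs; ΣQ_DR = 4137 cfs.
V = ΣQ_DR · Δt = 4137 × 7200 s = 2.979 × 10^7 ft³.
Over A = 13.5 mi², depth = V / A = 0.950 in.

d ≈ 0.950 in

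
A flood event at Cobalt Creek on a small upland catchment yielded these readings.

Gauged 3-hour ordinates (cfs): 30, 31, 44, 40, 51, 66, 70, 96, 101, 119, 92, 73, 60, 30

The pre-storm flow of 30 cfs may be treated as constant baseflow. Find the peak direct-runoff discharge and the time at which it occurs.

Q_p = 89.0 cfs at t = 27 h

Subtracting baseflow gives direct-runoff ordinates: 0.0, 1.0, 14.0, 10.0, 21.0, 36.0, 40.0, 66.0, 71.0, 89.0, 62.0, 43.0, 30.0, 0.0 cfs.
The maximum is 89.0 cfs, occurring at the reading for t = 27 h.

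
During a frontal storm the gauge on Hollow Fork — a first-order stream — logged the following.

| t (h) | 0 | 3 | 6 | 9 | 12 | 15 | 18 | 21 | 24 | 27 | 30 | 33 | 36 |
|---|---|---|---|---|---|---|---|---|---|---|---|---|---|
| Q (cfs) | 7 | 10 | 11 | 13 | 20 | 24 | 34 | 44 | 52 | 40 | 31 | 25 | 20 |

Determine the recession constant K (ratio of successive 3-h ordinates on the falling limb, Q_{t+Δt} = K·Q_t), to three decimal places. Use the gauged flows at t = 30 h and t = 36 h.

Using the recession-limb readings at t = 30 h and t = 36 h: Q falls from 31 to 20 cfs over 2 intervals.
K = (Q₂/Q₁)^(1/2) = (20/31)^(1/2) = 0.803.

K ≈ 0.803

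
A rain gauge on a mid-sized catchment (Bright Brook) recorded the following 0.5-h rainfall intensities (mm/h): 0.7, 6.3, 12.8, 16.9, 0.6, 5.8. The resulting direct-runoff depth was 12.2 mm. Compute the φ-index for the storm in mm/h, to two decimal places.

Only the 4 blocks with intensity above φ contribute runoff: 6.3, 12.8, 16.9, 5.8 mm/h.
Σ(I−φ)·Δt = d  ⇒  (6.3+12.8+16.9+5.8 − 4φ)·0.5 = 12.2
φ = (41.80 − 12.2/0.5) / 4 = 4.35 mm/h.

φ ≈ 4.35 mm/h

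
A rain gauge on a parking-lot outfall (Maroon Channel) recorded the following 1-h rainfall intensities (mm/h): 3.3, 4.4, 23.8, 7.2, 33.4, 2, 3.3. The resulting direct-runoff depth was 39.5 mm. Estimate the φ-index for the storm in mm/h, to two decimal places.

φ ≈ 8.85 mm/h

Only the 2 blocks with intensity above φ contribute runoff: 23.8, 33.4 mm/h.
Σ(I−φ)·Δt = d  ⇒  (23.8+33.4 − 2φ)·1 = 39.5
φ = (57.20 − 39.5/1) / 2 = 8.85 mm/h.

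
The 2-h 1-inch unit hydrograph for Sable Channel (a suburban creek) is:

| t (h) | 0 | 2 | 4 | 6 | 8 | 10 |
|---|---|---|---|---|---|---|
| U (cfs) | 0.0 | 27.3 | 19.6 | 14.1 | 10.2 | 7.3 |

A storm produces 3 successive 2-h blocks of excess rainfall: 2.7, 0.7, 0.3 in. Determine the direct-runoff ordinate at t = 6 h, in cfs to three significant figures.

Q ≈ 60.0 cfs

By discrete convolution, Q_j = Σ (P_i / 1 in) · U_{j−i}.
At t = 6 h (j=3): Q = (2.7/1)·14.1 + (0.7/1)·19.6 + (0.3/1)·27.3 = 60.0 cfs.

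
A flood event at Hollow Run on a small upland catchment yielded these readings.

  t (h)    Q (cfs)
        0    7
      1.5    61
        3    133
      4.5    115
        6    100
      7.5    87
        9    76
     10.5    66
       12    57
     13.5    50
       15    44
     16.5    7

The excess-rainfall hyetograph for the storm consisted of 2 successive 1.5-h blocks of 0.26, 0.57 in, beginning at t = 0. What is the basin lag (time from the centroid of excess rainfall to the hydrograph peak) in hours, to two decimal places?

Centroid of excess rainfall: t_c = Σ P_i·t̄_i / ΣP_i = 1.7801 h (block centres at 0.75, 2.25 h).
Hydrograph peak occurs at t = 3 h, so basin lag t_L = 3 − 1.7801 = 1.22 h.

t_L ≈ 1.22 h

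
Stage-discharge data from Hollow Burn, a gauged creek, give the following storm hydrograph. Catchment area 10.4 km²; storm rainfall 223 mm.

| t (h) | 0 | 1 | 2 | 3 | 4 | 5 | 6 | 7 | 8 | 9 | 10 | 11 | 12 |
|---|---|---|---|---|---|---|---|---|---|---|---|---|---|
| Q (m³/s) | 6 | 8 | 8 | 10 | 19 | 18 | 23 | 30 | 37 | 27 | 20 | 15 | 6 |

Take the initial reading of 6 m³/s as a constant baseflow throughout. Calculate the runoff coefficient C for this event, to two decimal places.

ΣQ_DR = 149.0 m³/s; V = ΣQ_DR·Δt = 5.364 × 10^5 m³.
Runoff depth d = V / A = 51.58 mm.
C = d / P = 51.58 / 223 = 0.23.

C ≈ 0.23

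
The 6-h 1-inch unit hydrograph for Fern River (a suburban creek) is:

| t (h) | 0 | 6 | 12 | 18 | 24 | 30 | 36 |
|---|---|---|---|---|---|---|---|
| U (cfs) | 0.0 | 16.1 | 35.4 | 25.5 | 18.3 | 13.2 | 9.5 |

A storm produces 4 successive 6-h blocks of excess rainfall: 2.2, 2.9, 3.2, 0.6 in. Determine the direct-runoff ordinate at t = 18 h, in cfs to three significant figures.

By discrete convolution, Q_j = Σ (P_i / 1 in) · U_{j−i}.
At t = 18 h (j=3): Q = (2.2/1)·25.5 + (2.9/1)·35.4 + (3.2/1)·16.1 + (0.6/1)·0.0 = 210 cfs.

Q ≈ 210 cfs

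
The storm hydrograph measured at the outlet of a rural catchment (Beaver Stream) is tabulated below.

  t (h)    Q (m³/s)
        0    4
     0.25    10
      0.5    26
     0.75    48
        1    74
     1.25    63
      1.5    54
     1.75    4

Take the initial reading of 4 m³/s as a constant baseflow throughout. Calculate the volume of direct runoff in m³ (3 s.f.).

Direct-runoff ordinates (Q − Q_b): 0.0, 6.0, 22.0, 44.0, 70.0, 59.0, 50.0, 0.0 m³/s.
ΣQ_DR = 251.0 m³/s.
With Δt = 0.25 h = 900 s, V = ΣQ_DR · Δt = 251.0 × 900 = 2.26 × 10^5 m³.

V ≈ 2.26 × 10^5 m³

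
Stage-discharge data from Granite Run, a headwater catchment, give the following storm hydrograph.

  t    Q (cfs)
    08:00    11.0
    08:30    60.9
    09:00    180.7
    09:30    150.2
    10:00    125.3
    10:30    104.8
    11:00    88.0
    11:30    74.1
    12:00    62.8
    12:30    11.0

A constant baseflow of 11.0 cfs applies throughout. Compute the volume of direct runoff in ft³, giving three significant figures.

Direct-runoff ordinates (Q − Q_b): 0.0, 49.9, 169.7, 139.2, 114.3, 93.8, 77.0, 63.1, 51.8, 0.0 cfs.
ΣQ_DR = 758.8 cfs.
With Δt = 0.5 h = 1800 s, V = ΣQ_DR · Δt = 758.8 × 1800 = 1.37 × 10^6 ft³.

V ≈ 1.37 × 10^6 ft³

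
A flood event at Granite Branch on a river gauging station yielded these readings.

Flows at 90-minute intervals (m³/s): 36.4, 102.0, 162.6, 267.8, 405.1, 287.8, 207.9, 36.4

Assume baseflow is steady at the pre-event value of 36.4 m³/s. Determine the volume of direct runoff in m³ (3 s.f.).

Direct-runoff ordinates (Q − Q_b): 0.0, 65.6, 126.2, 231.4, 368.7, 251.4, 171.5, 0.0 m³/s.
ΣQ_DR = 1215 m³/s.
With Δt = 1.5 h = 5400 s, V = ΣQ_DR · Δt = 1215 × 5400 = 6.56 × 10^6 m³.

V ≈ 6.56 × 10^6 m³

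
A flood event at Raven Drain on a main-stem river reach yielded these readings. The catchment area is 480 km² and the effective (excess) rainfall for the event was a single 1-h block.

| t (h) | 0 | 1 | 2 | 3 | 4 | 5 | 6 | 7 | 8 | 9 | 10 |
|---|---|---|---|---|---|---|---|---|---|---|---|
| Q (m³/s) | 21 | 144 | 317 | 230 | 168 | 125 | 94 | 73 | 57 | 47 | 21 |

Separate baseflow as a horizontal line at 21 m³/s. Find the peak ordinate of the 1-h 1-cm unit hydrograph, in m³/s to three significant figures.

Direct runoff: 0.0, 123.0, 296.0, 209.0, 147.0, 104.0, 73.0, 52.0, 36.0, 26.0, 0.0 m³/s; ΣQ_DR = 1066 m³/s, peak = 296.0 m³/s.
Runoff depth d = ΣQ_DR·Δt / A = 1066 × 3600 / (480 km²) = 7.995 mm.
The 1-cm UH is the DRH scaled by (10 mm)/d, so U_p = 296.0 × 10/7.995 = 370 m³/s.

U_p ≈ 370 m³/s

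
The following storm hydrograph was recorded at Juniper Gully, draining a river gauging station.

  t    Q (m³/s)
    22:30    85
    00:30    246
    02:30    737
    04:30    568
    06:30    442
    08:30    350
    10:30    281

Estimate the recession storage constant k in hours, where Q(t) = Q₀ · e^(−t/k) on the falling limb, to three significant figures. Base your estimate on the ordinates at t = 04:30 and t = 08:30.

On the falling limb, Q drops from 568 to 350 m³/s between t = 04:30 and t = 08:30 (Δt = 4 h).
k = −Δt / ln(Q₂/Q₁) = −4 / ln(350/568) = 8.26 h.

k ≈ 8.26 h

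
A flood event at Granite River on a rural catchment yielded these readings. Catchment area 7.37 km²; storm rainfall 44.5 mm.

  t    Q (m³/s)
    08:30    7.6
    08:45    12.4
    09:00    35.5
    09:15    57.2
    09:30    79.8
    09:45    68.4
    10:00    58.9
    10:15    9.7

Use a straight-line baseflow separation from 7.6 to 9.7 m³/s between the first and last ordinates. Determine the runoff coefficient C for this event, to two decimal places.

C ≈ 0.71

ΣQ_DR = 260.3 m³/s; V = ΣQ_DR·Δt = 2.343 × 10^5 m³.
Runoff depth d = V / A = 31.79 mm.
C = d / P = 31.79 / 44.5 = 0.71.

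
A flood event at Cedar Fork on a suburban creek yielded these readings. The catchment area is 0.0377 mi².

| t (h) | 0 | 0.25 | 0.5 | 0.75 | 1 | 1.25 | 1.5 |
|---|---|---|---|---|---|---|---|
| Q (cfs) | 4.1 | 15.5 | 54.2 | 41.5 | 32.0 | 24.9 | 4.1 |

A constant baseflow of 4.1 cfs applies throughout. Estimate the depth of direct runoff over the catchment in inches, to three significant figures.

d ≈ 1.52 in

Direct runoff: 0.0, 11.4, 50.1, 37.4, 27.9, 20.8, 0.0 cfs; ΣQ_DR = 147.6 cfs.
V = ΣQ_DR · Δt = 147.6 × 900 s = 1.328 × 10^5 ft³.
Over A = 0.0377 mi², depth = V / A = 1.52 in.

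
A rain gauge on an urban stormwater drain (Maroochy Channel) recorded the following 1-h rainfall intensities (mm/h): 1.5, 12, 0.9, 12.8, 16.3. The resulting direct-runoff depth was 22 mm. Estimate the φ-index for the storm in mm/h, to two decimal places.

φ ≈ 6.37 mm/h

Only the 3 blocks with intensity above φ contribute runoff: 12, 12.8, 16.3 mm/h.
Σ(I−φ)·Δt = d  ⇒  (12+12.8+16.3 − 3φ)·1 = 22
φ = (41.10 − 22/1) / 3 = 6.37 mm/h.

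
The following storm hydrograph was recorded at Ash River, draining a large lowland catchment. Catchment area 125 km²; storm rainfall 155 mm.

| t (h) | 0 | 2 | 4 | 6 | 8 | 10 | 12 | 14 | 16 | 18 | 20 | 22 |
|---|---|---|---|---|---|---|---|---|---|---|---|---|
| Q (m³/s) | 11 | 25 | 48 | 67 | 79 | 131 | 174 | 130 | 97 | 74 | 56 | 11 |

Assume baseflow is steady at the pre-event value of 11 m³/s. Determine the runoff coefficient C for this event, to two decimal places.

ΣQ_DR = 771.0 m³/s; V = ΣQ_DR·Δt = 5.551 × 10^6 m³.
Runoff depth d = V / A = 44.41 mm.
C = d / P = 44.41 / 155 = 0.29.

C ≈ 0.29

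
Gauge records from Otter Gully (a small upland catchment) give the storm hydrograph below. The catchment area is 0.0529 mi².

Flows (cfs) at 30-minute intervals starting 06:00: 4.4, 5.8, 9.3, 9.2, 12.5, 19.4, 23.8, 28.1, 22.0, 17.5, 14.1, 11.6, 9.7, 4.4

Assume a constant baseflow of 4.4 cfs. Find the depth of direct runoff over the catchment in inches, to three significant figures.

Direct runoff: 0.0, 1.4, 4.9, 4.8, 8.1, 15.0, 19.4, 23.7, 17.6, 13.1, 9.7, 7.2, 5.3, 0.0 cfs; ΣQ_DR = 130.2 cfs.
V = ΣQ_DR · Δt = 130.2 × 1800 s = 2.344 × 10^5 ft³.
Over A = 0.0529 mi², depth = V / A = 1.91 in.

d ≈ 1.91 in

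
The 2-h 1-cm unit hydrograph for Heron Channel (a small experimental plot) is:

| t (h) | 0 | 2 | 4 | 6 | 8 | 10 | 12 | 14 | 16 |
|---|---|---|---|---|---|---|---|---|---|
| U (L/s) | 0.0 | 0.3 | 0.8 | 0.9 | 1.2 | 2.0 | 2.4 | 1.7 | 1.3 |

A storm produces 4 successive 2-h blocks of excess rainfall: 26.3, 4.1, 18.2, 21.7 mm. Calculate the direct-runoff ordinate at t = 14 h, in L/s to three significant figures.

Q ≈ 11.7 L/s

By discrete convolution, Q_j = Σ (P_i / 10 mm) · U_{j−i}.
At t = 14 h (j=7): Q = (26.3/10)·1.7 + (4.1/10)·2.4 + (18.2/10)·2.0 + (21.7/10)·1.2 = 11.7 L/s.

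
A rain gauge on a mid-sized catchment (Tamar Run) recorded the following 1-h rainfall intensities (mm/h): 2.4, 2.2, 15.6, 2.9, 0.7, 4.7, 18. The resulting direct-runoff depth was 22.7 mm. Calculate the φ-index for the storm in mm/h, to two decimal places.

φ ≈ 5.45 mm/h

Only the 2 blocks with intensity above φ contribute runoff: 15.6, 18 mm/h.
Σ(I−φ)·Δt = d  ⇒  (15.6+18 − 2φ)·1 = 22.7
φ = (33.60 − 22.7/1) / 2 = 5.45 mm/h.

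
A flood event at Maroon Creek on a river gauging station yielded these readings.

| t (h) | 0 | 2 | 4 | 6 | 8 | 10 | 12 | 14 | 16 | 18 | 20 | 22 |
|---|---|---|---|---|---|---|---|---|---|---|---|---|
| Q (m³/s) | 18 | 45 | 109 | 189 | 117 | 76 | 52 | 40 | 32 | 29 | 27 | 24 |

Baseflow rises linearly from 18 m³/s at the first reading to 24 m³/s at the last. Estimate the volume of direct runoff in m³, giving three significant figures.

Direct-runoff ordinates (Q − Q_b): 0.00, 26.45, 89.91, 169.36, 96.82, 55.27, 30.73, 18.18, 9.64, 6.09, 3.55, 0.00 m³/s.
ΣQ_DR = 506.0 m³/s.
With Δt = 2 h = 7200 s, V = ΣQ_DR · Δt = 506.0 × 7200 = 3.64 × 10^6 m³.

V ≈ 3.64 × 10^6 m³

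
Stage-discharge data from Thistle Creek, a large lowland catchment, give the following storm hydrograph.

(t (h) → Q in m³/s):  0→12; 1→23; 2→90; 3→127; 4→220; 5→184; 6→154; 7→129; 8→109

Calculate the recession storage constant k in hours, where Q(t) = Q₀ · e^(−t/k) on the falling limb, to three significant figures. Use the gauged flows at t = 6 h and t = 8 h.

On the falling limb, Q drops from 154 to 109 m³/s between t = 6 h and t = 8 h (Δt = 2 h).
k = −Δt / ln(Q₂/Q₁) = −2 / ln(109/154) = 5.79 h.

k ≈ 5.79 h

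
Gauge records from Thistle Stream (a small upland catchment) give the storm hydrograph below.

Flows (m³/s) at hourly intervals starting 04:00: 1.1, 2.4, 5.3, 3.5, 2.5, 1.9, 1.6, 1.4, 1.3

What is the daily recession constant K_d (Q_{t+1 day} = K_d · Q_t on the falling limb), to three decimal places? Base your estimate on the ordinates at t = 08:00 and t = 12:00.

K_d ≈ 0.020

Between t = 08:00 and t = 12:00 the flow falls from 2.5 to 1.3 m³/s over 4×1 h = 4 h.
Per-interval ratio K = (1.3/2.5)^(1/4) = 0.8492; K_d = K^(24/1) = 0.020.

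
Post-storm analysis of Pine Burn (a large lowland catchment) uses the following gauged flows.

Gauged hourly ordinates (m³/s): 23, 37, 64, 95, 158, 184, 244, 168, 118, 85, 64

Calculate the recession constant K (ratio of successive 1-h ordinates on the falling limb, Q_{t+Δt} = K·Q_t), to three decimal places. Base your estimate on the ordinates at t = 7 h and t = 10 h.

Using the recession-limb readings at t = 7 h and t = 10 h: Q falls from 168 to 64 m³/s over 3 intervals.
K = (Q₂/Q₁)^(1/3) = (64/168)^(1/3) = 0.725.

K ≈ 0.725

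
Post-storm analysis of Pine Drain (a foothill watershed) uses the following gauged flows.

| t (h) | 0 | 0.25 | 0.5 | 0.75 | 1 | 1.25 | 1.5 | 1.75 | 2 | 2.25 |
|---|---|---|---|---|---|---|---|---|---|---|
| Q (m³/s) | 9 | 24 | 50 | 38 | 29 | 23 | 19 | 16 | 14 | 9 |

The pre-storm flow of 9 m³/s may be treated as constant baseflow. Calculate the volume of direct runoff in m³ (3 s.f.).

Direct-runoff ordinates (Q − Q_b): 0.0, 15.0, 41.0, 29.0, 20.0, 14.0, 10.0, 7.0, 5.0, 0.0 m³/s.
ΣQ_DR = 141.0 m³/s.
With Δt = 0.25 h = 900 s, V = ΣQ_DR · Δt = 141.0 × 900 = 1.27 × 10^5 m³.

V ≈ 1.27 × 10^5 m³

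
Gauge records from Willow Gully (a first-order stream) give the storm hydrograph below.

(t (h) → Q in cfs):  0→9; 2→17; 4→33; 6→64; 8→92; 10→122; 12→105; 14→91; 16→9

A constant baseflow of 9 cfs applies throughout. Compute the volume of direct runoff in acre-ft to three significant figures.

V ≈ 76.2 acre-ft

Direct-runoff ordinates (Q − Q_b): 0.0, 8.0, 24.0, 55.0, 83.0, 113.0, 96.0, 82.0, 0.0 cfs.
ΣQ_DR = 461.0 cfs.
With Δt = 2 h = 7200 s, V = ΣQ_DR · Δt = 461.0 × 7200 = 3.32 × 10^6 ft³ = 76.2 acre-ft.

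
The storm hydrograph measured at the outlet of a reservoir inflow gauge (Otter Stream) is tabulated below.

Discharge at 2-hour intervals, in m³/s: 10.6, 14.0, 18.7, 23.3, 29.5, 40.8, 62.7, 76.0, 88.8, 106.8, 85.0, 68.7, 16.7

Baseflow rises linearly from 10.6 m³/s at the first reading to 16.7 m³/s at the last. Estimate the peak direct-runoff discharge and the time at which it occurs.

Q_p = 91.62 m³/s at t = 18 h

Subtracting baseflow gives direct-runoff ordinates: 0.00, 2.89, 7.08, 11.18, 16.87, 27.66, 49.05, 61.84, 74.13, 91.62, 69.32, 52.51, 0.00 m³/s.
The maximum is 91.62 m³/s, occurring at the reading for t = 18 h.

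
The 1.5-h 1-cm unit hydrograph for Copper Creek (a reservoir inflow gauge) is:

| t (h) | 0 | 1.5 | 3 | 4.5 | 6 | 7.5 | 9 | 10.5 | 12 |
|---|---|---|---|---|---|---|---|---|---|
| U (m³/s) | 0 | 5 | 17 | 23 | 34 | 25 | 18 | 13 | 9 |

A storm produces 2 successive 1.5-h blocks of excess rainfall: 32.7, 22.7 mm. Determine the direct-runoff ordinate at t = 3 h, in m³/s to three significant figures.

Q ≈ 66.9 m³/s

By discrete convolution, Q_j = Σ (P_i / 10 mm) · U_{j−i}.
At t = 3 h (j=2): Q = (32.7/10)·17 + (22.7/10)·5 = 66.9 m³/s.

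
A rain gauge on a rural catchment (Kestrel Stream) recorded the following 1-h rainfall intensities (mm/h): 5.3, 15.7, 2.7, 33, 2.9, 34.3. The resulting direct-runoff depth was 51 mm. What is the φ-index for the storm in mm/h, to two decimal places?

Only the 3 blocks with intensity above φ contribute runoff: 15.7, 33, 34.3 mm/h.
Σ(I−φ)·Δt = d  ⇒  (15.7+33+34.3 − 3φ)·1 = 51
φ = (83.00 − 51/1) / 3 = 10.67 mm/h.

φ ≈ 10.67 mm/h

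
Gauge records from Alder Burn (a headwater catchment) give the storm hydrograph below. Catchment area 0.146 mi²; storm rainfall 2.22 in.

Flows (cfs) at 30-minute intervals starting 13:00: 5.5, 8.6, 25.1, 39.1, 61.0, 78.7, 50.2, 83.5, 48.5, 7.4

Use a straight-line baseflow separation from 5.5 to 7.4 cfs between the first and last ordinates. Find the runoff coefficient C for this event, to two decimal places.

ΣQ_DR = 343.1 cfs; V = ΣQ_DR·Δt = 6.176 × 10^5 ft³.
Runoff depth d = V / A = 1.821 in.
C = d / P = 1.821 / 2.22 = 0.82.

C ≈ 0.82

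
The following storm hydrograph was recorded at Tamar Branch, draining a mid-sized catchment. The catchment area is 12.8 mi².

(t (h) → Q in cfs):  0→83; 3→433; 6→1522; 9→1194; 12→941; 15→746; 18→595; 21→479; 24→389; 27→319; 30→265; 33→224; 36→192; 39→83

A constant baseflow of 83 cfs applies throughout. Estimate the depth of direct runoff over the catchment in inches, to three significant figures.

d ≈ 2.29 in

Direct runoff: 0.0, 350.0, 1439.0, 1111.0, 858.0, 663.0, 512.0, 396.0, 306.0, 236.0, 182.0, 141.0, 109.0, 0.0 cfs; ΣQ_DR = 6303 cfs.
V = ΣQ_DR · Δt = 6303 × 10800 s = 6.807 × 10^7 ft³.
Over A = 12.8 mi², depth = V / A = 2.29 in.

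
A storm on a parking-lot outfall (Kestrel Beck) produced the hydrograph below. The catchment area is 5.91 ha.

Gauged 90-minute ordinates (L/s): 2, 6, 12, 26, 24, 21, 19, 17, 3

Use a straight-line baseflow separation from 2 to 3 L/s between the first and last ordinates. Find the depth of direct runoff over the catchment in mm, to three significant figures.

Direct runoff: 0.00, 3.88, 9.75, 23.62, 21.50, 18.38, 16.25, 14.12, 0.00 L/s; ΣQ_DR = 107.5 L/s.
V = ΣQ_DR · Δt = 107.5 × 5400 s = 5.805 × 10^5 L.
Over A = 5.91 ha, depth = V / A = 9.82 mm.

d ≈ 9.82 mm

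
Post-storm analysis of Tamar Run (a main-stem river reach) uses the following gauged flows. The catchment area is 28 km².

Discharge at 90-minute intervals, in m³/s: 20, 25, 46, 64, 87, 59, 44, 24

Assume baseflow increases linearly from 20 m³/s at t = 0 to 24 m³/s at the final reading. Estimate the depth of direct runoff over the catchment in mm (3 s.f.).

d ≈ 37.2 mm

Direct runoff: 0.00, 4.43, 24.86, 42.29, 64.71, 36.14, 20.57, 0.00 m³/s; ΣQ_DR = 193.0 m³/s.
V = ΣQ_DR · Δt = 193.0 × 5400 s = 1.042 × 10^6 m³.
Over A = 28 km², depth = V / A = 37.2 mm.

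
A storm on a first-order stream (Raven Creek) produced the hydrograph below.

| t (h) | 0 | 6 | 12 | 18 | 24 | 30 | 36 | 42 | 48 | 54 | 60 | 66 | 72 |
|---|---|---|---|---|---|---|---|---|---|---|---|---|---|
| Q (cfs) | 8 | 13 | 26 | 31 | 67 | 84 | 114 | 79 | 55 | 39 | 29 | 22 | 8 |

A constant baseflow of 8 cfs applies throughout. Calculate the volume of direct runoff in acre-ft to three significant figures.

V ≈ 234 acre-ft

Direct-runoff ordinates (Q − Q_b): 0.0, 5.0, 18.0, 23.0, 59.0, 76.0, 106.0, 71.0, 47.0, 31.0, 21.0, 14.0, 0.0 cfs.
ΣQ_DR = 471.0 cfs.
With Δt = 6 h = 21600 s, V = ΣQ_DR · Δt = 471.0 × 21600 = 1.02 × 10^7 ft³ = 234 acre-ft.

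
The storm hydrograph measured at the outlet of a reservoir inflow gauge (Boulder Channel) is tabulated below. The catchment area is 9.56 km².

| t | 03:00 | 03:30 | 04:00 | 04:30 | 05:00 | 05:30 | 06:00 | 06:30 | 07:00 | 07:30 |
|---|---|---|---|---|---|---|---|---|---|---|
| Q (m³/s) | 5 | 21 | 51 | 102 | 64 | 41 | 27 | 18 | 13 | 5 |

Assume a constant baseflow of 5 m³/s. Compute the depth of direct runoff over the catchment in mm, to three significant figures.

Direct runoff: 0.0, 16.0, 46.0, 97.0, 59.0, 36.0, 22.0, 13.0, 8.0, 0.0 m³/s; ΣQ_DR = 297.0 m³/s.
V = ΣQ_DR · Δt = 297.0 × 1800 s = 5.346 × 10^5 m³.
Over A = 9.56 km², depth = V / A = 55.9 mm.

d ≈ 55.9 mm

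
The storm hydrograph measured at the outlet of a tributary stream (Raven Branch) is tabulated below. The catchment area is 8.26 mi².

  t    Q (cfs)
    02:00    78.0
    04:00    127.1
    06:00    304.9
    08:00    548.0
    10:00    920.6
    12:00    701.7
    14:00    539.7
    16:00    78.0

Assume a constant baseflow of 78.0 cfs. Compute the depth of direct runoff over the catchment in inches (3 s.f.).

d ≈ 1.00 in

Direct runoff: 0.0, 49.1, 226.9, 470.0, 842.6, 623.7, 461.7, 0.0 cfs; ΣQ_DR = 2674 cfs.
V = ΣQ_DR · Δt = 2674 × 7200 s = 1.925 × 10^7 ft³.
Over A = 8.26 mi², depth = V / A = 1.00 in.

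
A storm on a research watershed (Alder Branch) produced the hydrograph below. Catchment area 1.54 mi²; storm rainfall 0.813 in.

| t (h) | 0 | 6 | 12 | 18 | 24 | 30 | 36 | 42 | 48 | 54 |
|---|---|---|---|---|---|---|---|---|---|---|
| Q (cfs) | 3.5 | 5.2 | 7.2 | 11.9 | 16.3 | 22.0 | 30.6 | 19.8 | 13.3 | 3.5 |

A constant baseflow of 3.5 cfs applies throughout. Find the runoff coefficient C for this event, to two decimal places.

ΣQ_DR = 98.30 cfs; V = ΣQ_DR·Δt = 2.123 × 10^6 ft³.
Runoff depth d = V / A = 0.5935 in.
C = d / P = 0.5935 / 0.813 = 0.73.

C ≈ 0.73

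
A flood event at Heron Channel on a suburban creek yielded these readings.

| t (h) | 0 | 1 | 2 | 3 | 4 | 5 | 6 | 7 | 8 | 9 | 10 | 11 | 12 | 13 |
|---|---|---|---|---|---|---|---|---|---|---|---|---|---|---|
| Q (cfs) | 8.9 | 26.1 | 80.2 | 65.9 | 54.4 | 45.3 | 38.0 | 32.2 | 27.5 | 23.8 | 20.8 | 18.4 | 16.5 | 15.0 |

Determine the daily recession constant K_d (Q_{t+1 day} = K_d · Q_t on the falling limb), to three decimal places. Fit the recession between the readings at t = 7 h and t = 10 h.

Between t = 7 h and t = 10 h the flow falls from 32.2 to 20.8 cfs over 3×1 h = 3 h.
Per-interval ratio K = (20.8/32.2)^(1/3) = 0.8644; K_d = K^(24/1) = 0.030.

K_d ≈ 0.030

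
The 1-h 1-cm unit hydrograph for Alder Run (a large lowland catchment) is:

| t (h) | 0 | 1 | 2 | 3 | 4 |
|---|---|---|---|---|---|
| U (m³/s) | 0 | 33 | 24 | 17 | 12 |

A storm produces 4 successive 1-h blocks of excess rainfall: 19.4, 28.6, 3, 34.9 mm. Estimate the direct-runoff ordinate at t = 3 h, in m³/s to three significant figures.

By discrete convolution, Q_j = Σ (P_i / 10 mm) · U_{j−i}.
At t = 3 h (j=3): Q = (19.4/10)·17 + (28.6/10)·24 + (3/10)·33 + (34.9/10)·0 = 112 m³/s.

Q ≈ 112 m³/s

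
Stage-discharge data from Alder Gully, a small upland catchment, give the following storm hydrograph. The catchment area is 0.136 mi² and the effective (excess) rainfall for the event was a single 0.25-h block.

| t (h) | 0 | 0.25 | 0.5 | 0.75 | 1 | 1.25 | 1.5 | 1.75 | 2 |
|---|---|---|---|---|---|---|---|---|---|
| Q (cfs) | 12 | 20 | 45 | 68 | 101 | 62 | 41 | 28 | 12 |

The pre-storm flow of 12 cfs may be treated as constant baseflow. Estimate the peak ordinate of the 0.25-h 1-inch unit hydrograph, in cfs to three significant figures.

Direct runoff: 0.0, 8.0, 33.0, 56.0, 89.0, 50.0, 29.0, 16.0, 0.0 cfs; ΣQ_DR = 281.0 cfs, peak = 89.0 cfs.
Runoff depth d = ΣQ_DR·Δt / A = 281.0 × 900 / (0.136 mi²) = 0.8004 in.
The 1-inch UH is the DRH scaled by (1 in)/d, so U_p = 89.0 × 1/0.8004 = 111 cfs.

U_p ≈ 111 cfs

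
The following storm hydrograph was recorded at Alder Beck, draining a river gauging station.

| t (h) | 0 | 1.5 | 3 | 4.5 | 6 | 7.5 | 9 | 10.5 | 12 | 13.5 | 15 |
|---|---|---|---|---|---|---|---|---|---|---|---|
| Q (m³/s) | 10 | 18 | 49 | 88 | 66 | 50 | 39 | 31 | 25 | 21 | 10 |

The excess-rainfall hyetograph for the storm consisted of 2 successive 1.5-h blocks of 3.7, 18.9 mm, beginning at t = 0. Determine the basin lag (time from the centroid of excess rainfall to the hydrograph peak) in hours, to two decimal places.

Centroid of excess rainfall: t_c = Σ P_i·t̄_i / ΣP_i = 2.0044 h (block centres at 0.75, 2.25 h).
Hydrograph peak occurs at t = 4.5 h, so basin lag t_L = 4.5 − 2.0044 = 2.50 h.

t_L ≈ 2.50 h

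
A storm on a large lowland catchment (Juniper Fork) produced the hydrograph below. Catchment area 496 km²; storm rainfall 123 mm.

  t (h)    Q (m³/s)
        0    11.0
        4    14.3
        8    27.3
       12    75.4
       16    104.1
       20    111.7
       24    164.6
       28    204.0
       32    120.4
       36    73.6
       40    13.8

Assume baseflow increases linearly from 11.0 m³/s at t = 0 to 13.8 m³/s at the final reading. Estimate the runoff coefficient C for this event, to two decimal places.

ΣQ_DR = 783.8 m³/s; V = ΣQ_DR·Δt = 1.129 × 10^7 m³.
Runoff depth d = V / A = 22.76 mm.
C = d / P = 22.76 / 123 = 0.19.

C ≈ 0.19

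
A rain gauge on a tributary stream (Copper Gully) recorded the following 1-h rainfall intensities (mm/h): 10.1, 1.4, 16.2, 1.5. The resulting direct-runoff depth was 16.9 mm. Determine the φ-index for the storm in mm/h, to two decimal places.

Only the 2 blocks with intensity above φ contribute runoff: 10.1, 16.2 mm/h.
Σ(I−φ)·Δt = d  ⇒  (10.1+16.2 − 2φ)·1 = 16.9
φ = (26.30 − 16.9/1) / 2 = 4.70 mm/h.

φ ≈ 4.70 mm/h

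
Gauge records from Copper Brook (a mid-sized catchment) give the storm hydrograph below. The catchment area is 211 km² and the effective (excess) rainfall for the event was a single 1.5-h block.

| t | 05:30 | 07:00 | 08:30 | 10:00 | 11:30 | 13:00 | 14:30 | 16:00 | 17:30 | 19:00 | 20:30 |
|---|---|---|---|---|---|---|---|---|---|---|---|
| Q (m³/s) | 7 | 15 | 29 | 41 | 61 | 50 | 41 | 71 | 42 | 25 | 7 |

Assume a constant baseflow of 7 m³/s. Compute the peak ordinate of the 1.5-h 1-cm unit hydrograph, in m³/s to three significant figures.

U_p ≈ 80.2 m³/s

Direct runoff: 0.0, 8.0, 22.0, 34.0, 54.0, 43.0, 34.0, 64.0, 35.0, 18.0, 0.0 m³/s; ΣQ_DR = 312.0 m³/s, peak = 64.0 m³/s.
Runoff depth d = ΣQ_DR·Δt / A = 312.0 × 5400 / (211 km²) = 7.985 mm.
The 1-cm UH is the DRH scaled by (10 mm)/d, so U_p = 64.0 × 10/7.985 = 80.2 m³/s.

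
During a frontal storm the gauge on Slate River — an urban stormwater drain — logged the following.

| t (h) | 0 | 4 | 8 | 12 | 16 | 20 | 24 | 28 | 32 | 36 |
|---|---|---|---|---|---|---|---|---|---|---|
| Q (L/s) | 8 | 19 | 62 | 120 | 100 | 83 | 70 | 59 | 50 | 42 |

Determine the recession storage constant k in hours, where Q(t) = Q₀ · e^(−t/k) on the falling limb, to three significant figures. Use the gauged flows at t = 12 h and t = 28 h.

k ≈ 22.5 h

On the falling limb, Q drops from 120 to 59 L/s between t = 12 h and t = 28 h (Δt = 16 h).
k = −Δt / ln(Q₂/Q₁) = −16 / ln(59/120) = 22.5 h.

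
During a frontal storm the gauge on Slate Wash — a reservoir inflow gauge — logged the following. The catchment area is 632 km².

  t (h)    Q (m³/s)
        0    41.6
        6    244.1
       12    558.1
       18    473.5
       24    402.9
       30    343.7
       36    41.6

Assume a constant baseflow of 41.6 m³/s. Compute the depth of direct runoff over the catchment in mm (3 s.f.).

d ≈ 62.0 mm

Direct runoff: 0.0, 202.5, 516.5, 431.9, 361.3, 302.1, 0.0 m³/s; ΣQ_DR = 1814 m³/s.
V = ΣQ_DR · Δt = 1814 × 21600 s = 3.919 × 10^7 m³.
Over A = 632 km², depth = V / A = 62.0 mm.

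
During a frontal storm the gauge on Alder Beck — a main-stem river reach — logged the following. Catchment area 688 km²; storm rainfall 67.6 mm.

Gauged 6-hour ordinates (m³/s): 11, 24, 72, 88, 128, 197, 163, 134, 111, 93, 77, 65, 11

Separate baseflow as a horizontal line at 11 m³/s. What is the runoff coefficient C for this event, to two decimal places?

C ≈ 0.48

ΣQ_DR = 1031 m³/s; V = ΣQ_DR·Δt = 2.227 × 10^7 m³.
Runoff depth d = V / A = 32.37 mm.
C = d / P = 32.37 / 67.6 = 0.48.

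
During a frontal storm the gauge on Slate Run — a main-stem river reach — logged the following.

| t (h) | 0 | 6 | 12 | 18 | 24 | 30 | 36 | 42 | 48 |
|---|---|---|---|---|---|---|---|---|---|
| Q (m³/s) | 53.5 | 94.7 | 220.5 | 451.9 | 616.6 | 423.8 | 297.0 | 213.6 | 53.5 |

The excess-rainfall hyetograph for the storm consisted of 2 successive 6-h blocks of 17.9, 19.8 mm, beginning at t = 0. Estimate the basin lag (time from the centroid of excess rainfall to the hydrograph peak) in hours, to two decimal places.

Centroid of excess rainfall: t_c = Σ P_i·t̄_i / ΣP_i = 6.1512 h (block centres at 3, 9 h).
Hydrograph peak occurs at t = 24 h, so basin lag t_L = 24 − 6.1512 = 17.85 h.

t_L ≈ 17.85 h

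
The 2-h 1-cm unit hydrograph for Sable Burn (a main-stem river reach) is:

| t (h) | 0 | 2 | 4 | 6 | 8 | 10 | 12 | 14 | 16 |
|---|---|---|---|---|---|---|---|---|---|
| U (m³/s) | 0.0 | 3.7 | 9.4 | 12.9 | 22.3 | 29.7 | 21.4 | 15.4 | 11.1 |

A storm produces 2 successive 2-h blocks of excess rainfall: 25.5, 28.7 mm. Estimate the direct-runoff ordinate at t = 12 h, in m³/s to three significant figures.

By discrete convolution, Q_j = Σ (P_i / 10 mm) · U_{j−i}.
At t = 12 h (j=6): Q = (25.5/10)·21.4 + (28.7/10)·29.7 = 140 m³/s.

Q ≈ 140 m³/s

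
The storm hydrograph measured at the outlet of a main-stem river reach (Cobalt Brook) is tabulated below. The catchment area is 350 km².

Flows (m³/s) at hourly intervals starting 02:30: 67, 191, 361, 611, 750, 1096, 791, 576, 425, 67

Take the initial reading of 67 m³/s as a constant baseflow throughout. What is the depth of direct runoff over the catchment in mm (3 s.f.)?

d ≈ 43.9 mm

Direct runoff: 0.0, 124.0, 294.0, 544.0, 683.0, 1029.0, 724.0, 509.0, 358.0, 0.0 m³/s; ΣQ_DR = 4265 m³/s.
V = ΣQ_DR · Δt = 4265 × 3600 s = 1.535 × 10^7 m³.
Over A = 350 km², depth = V / A = 43.9 mm.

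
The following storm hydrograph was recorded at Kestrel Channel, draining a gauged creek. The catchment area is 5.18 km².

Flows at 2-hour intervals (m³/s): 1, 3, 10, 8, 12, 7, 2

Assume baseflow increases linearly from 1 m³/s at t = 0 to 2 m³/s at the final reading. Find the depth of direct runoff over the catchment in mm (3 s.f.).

Direct runoff: 0.00, 1.83, 8.67, 6.50, 10.33, 5.17, 0.00 m³/s; ΣQ_DR = 32.50 m³/s.
V = ΣQ_DR · Δt = 32.50 × 7200 s = 2.340 × 10^5 m³.
Over A = 5.18 km², depth = V / A = 45.2 mm.

d ≈ 45.2 mm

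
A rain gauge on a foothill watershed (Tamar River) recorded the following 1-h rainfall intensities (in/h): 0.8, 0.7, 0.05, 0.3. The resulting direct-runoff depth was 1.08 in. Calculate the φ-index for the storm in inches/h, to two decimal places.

φ ≈ 0.24 in/h

Only the 3 blocks with intensity above φ contribute runoff: 0.8, 0.7, 0.3 in/h.
Σ(I−φ)·Δt = d  ⇒  (0.8+0.7+0.3 − 3φ)·1 = 1.08
φ = (1.800 − 1.08/1) / 3 = 0.24 in/h.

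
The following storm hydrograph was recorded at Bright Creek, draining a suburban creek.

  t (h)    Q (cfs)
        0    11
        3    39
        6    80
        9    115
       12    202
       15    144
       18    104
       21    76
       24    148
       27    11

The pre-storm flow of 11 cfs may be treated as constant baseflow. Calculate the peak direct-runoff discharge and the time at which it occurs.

Subtracting baseflow gives direct-runoff ordinates: 0.0, 28.0, 69.0, 104.0, 191.0, 133.0, 93.0, 65.0, 137.0, 0.0 cfs.
The maximum is 191.0 cfs, occurring at the reading for t = 12 h.

Q_p = 191.0 cfs at t = 12 h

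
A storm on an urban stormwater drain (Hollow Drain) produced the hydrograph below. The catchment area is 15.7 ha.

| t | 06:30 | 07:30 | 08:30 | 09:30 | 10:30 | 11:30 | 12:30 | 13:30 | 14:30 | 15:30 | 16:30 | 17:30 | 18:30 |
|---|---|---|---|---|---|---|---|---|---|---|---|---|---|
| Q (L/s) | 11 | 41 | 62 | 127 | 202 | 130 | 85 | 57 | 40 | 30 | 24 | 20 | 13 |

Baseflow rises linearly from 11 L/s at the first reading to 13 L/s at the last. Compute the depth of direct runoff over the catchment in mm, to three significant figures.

Direct runoff: 0.00, 29.83, 50.67, 115.50, 190.33, 118.17, 73.00, 44.83, 27.67, 17.50, 11.33, 7.17, 0.00 L/s; ΣQ_DR = 686.0 L/s.
V = ΣQ_DR · Δt = 686.0 × 3600 s = 2.470 × 10^6 L.
Over A = 15.7 ha, depth = V / A = 15.7 mm.

d ≈ 15.7 mm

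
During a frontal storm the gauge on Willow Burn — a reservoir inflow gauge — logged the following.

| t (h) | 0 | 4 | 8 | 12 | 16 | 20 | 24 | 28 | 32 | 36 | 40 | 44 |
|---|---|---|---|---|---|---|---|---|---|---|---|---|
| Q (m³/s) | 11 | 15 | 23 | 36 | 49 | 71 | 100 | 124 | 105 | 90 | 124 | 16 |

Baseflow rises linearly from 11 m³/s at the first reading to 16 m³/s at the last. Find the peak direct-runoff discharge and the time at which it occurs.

Subtracting baseflow gives direct-runoff ordinates: 0.00, 3.55, 11.09, 23.64, 36.18, 57.73, 86.27, 109.82, 90.36, 74.91, 108.45, 0.00 m³/s.
The maximum is 109.82 m³/s, occurring at the reading for t = 28 h.

Q_p = 109.82 m³/s at t = 28 h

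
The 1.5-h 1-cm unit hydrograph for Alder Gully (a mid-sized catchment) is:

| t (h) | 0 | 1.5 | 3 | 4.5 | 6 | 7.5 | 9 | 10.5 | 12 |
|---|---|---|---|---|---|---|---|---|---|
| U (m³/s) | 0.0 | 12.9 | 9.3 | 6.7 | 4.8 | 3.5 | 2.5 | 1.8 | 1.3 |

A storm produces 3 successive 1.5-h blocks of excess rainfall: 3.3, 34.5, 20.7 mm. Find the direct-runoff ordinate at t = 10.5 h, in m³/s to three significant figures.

By discrete convolution, Q_j = Σ (P_i / 10 mm) · U_{j−i}.
At t = 10.5 h (j=7): Q = (3.3/10)·1.8 + (34.5/10)·2.5 + (20.7/10)·3.5 = 16.5 m³/s.

Q ≈ 16.5 m³/s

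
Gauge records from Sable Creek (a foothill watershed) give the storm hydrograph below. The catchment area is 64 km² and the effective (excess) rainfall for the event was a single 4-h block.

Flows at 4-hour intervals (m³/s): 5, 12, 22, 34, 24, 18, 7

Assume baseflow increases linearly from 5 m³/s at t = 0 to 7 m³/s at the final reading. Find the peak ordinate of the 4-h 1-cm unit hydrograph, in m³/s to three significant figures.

U_p ≈ 15.6 m³/s

Direct runoff: 0.00, 6.67, 16.33, 28.00, 17.67, 11.33, 0.00 m³/s; ΣQ_DR = 80.00 m³/s, peak = 28.00 m³/s.
Runoff depth d = ΣQ_DR·Δt / A = 80.00 × 14400 / (64 km²) = 18.00 mm.
The 1-cm UH is the DRH scaled by (10 mm)/d, so U_p = 28.00 × 10/18.00 = 15.6 m³/s.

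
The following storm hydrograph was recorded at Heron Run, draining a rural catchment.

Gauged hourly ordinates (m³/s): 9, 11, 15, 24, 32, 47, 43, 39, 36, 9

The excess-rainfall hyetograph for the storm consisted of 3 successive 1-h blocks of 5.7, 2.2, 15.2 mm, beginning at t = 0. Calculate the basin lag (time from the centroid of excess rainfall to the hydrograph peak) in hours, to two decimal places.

t_L ≈ 3.09 h

Centroid of excess rainfall: t_c = Σ P_i·t̄_i / ΣP_i = 1.9113 h (block centres at 0.5, 1.5, 2.5 h).
Hydrograph peak occurs at t = 5 h, so basin lag t_L = 5 − 1.9113 = 3.09 h.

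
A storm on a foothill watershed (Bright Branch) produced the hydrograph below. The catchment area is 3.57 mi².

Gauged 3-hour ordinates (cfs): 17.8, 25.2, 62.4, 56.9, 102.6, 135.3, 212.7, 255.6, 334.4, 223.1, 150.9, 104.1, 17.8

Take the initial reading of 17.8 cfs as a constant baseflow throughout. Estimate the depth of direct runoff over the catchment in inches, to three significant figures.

Direct runoff: 0.0, 7.4, 44.6, 39.1, 84.8, 117.5, 194.9, 237.8, 316.6, 205.3, 133.1, 86.3, 0.0 cfs; ΣQ_DR = 1467 cfs.
V = ΣQ_DR · Δt = 1467 × 10800 s = 1.585 × 10^7 ft³.
Over A = 3.57 mi², depth = V / A = 1.91 in.

d ≈ 1.91 in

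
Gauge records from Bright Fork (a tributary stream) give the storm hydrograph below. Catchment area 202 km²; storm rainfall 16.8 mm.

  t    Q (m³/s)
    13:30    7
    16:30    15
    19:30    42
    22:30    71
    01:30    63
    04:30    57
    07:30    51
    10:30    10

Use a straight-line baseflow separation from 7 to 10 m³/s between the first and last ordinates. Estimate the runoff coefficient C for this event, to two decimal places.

C ≈ 0.79

ΣQ_DR = 248.0 m³/s; V = ΣQ_DR·Δt = 2.678 × 10^6 m³.
Runoff depth d = V / A = 13.26 mm.
C = d / P = 13.26 / 16.8 = 0.79.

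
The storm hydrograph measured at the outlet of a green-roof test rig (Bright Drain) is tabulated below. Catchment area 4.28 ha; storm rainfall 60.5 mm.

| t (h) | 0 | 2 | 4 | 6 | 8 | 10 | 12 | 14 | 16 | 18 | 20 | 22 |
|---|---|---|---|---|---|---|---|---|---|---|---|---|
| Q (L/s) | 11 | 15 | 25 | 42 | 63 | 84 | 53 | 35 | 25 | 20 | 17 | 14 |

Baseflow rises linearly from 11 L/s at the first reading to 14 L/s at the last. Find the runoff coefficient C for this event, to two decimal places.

ΣQ_DR = 254.0 L/s; V = ΣQ_DR·Δt = 1.829 × 10^6 L.
Runoff depth d = V / A = 42.73 mm.
C = d / P = 42.73 / 60.5 = 0.71.

C ≈ 0.71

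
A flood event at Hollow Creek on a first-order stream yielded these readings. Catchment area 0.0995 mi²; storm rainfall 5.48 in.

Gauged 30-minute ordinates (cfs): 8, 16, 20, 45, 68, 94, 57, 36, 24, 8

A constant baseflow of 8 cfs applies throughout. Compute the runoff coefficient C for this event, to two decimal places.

ΣQ_DR = 296.0 cfs; V = ΣQ_DR·Δt = 5.328 × 10^5 ft³.
Runoff depth d = V / A = 2.305 in.
C = d / P = 2.305 / 5.48 = 0.42.

C ≈ 0.42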